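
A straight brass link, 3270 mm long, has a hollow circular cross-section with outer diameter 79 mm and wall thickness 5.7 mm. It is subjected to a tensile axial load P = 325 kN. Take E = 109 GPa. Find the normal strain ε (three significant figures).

A = 1313 mm².
σ = N/A = 247.6 MPa; ε = σ/E = 247.6/109000 = 2.272e-03.

0.00227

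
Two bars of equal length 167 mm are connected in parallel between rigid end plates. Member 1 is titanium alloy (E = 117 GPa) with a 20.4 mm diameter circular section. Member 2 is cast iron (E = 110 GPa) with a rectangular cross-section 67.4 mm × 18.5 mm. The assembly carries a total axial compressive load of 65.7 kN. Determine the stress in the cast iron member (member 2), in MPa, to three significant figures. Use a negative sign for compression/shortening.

-41.2 MPa

A_1 = 326.9 mm².
A_2 = 1247 mm².
Equal strain + equilibrium ⇒ each member carries load in proportion to AE: A₁E₁ = 38240000 N, A₂E₂ = 137200000 N, ΣAE = 175400000 N.
σ₂ = P·E₂/ΣAE = -65700·110000/175400000 = -41.2 MPa.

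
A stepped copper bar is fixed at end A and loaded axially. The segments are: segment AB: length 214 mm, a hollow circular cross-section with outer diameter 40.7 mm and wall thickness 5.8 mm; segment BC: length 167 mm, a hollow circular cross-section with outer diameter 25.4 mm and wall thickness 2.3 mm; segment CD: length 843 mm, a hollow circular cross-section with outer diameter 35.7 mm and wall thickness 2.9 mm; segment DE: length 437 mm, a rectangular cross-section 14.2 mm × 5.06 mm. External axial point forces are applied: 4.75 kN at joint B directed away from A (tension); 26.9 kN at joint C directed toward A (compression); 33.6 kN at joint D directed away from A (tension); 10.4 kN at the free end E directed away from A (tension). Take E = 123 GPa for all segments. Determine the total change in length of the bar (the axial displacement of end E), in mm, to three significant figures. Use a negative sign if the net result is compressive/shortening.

1.72 mm

Internal axial forces (sectioning from the free end, tension +): N_DE = 10.4 kN, N_CD = 44 kN, N_BC = 17.1 kN, N_AB = 21.85 kN.
A_AB = 635.9 mm².
A_BC = 166.9 mm².
A_CD = 298.8 mm².
A_DE = 71.85 mm².
δ_AB = 21850·214/(635.9·123000) = 0.05978 mm
δ_BC = 17100·167/(166.9·123000) = 0.1391 mm
δ_CD = 44000·843/(298.8·123000) = 1.009 mm
δ_DE = 10400·437/(71.85·123000) = 0.5142 mm
δ = Σδ_i = 1.722 mm.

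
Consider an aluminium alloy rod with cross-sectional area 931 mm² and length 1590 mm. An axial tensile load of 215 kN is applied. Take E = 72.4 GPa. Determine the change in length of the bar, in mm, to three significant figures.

5.07 mm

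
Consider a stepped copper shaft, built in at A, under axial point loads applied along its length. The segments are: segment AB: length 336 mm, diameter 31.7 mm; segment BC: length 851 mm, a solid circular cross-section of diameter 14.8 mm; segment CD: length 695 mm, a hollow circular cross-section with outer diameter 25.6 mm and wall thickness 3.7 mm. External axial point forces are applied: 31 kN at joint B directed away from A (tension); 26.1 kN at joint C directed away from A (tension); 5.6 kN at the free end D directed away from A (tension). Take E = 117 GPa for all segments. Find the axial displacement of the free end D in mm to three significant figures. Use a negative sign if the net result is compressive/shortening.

Internal axial forces (sectioning from the free end, tension +): N_CD = 5.6 kN, N_BC = 31.7 kN, N_AB = 62.7 kN.
A_AB = 789.2 mm².
A_BC = 172 mm².
A_CD = 254.6 mm².
δ_AB = 62700·336/(789.2·117000) = 0.2281 mm
δ_BC = 31700·851/(172·117000) = 1.34 mm
δ_CD = 5600·695/(254.6·117000) = 0.1307 mm
δ = Σδ_i = 1.699 mm.

1.70 mm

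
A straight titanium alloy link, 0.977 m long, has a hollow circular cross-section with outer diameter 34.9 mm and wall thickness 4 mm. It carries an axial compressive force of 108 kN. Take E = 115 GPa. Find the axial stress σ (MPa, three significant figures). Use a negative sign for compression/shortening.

-278 MPa

A = 388.3 mm².
σ = N/A = -108000/388.3 = -278.1 MPa.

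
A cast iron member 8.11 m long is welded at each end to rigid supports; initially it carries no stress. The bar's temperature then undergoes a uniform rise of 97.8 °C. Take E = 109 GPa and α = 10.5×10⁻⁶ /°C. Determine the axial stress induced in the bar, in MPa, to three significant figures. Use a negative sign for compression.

-112 MPa

Free thermal expansion αLΔT = 10.5e-6 · 8110 · 97.8 = 8.328 mm.
The walls impose strain ε = −(8.328)/8110 = -1.0269e-03; σ = Eε = 109000 · -1.0269e-03 = -111.9 MPa.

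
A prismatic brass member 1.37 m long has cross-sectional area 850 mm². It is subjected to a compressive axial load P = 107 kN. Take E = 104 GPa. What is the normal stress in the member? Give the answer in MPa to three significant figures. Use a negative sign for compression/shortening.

-126 MPa

σ = N/A = -107000/850 = -125.9 MPa.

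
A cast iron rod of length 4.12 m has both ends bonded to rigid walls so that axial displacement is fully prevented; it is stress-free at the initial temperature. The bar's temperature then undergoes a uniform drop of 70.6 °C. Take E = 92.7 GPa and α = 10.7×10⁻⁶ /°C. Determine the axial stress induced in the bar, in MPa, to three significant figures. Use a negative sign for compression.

Free thermal expansion αLΔT = 10.7e-6 · 4120 · -70.6 = -3.112 mm.
The walls impose strain ε = −(-3.112)/4120 = 7.5542e-04; σ = Eε = 92700 · 7.5542e-04 = 70.03 MPa.

70.0 MPa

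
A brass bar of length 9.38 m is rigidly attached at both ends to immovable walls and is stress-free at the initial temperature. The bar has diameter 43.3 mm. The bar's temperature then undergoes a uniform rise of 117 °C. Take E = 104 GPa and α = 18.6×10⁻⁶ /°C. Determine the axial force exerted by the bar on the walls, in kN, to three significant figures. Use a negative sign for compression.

-333 kN

Free thermal expansion αLΔT = 18.6e-6 · 9380 · 117 = 20.41 mm.
The walls impose strain ε = −(20.41)/9380 = -2.1762e-03; σ = Eε = 104000 · -2.1762e-03 = -226.3 MPa.
Wall reaction R = σ·A = -226.3·1473 = -333300 N = -333.3 kN.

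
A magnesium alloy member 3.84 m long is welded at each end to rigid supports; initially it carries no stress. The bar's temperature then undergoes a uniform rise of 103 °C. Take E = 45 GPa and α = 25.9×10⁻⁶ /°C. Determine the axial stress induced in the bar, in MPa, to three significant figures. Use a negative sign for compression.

-120 MPa

Free thermal expansion αLΔT = 25.9e-6 · 3840 · 103 = 10.24 mm.
The walls impose strain ε = −(10.24)/3840 = -2.6677e-03; σ = Eε = 45000 · -2.6677e-03 = -120 MPa.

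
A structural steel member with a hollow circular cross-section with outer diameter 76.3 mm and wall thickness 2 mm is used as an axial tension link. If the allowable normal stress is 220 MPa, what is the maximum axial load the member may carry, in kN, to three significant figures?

A = 466.8 mm².
P_max = σ_allow · A = 220 · 466.8 = 102700 N = 102.7 kN.

103 kN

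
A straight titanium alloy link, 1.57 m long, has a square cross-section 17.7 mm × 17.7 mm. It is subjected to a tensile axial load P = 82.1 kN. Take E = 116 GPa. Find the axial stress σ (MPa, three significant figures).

262 MPa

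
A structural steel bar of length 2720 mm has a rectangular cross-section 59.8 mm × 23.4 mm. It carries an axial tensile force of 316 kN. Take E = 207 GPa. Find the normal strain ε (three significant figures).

A = 1399 mm².
σ = N/A = 225.8 MPa; ε = σ/E = 225.8/207000 = 1.091e-03.

0.00109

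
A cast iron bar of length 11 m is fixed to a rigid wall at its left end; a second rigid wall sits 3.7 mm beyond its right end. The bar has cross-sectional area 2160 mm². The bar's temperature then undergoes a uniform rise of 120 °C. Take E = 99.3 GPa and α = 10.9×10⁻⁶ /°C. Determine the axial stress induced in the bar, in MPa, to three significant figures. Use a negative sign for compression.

-96.5 MPa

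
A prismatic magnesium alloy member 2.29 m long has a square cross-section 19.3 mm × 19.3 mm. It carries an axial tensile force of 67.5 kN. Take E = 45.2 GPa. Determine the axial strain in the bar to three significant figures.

0.00401

A = 372.5 mm².
σ = N/A = 181.2 MPa; ε = σ/E = 181.2/45200 = 4.009e-03.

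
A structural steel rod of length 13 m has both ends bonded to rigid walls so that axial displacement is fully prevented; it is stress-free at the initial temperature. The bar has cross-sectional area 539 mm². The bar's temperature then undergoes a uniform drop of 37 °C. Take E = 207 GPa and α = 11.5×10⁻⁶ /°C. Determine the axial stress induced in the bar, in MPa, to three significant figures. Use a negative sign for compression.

88.1 MPa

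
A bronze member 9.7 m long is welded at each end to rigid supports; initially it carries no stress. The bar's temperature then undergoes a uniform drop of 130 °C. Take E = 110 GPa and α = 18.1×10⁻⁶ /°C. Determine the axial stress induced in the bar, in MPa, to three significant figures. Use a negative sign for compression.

259 MPa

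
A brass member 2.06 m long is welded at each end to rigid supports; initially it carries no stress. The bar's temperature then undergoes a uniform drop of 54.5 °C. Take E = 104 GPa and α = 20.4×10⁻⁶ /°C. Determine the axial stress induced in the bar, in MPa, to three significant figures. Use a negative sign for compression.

116 MPa

Free thermal expansion αLΔT = 20.4e-6 · 2060 · -54.5 = -2.29 mm.
The walls impose strain ε = −(-2.29)/2060 = 1.1118e-03; σ = Eε = 104000 · 1.1118e-03 = 115.6 MPa.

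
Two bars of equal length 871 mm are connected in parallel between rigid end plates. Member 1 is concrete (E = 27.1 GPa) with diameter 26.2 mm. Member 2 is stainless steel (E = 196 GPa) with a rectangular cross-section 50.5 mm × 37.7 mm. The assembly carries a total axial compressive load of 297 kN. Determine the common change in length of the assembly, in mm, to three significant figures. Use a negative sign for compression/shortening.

-0.667 mm

A_1 = 539.1 mm².
A_2 = 1904 mm².
Equal strain + equilibrium ⇒ each member carries load in proportion to AE: A₁E₁ = 14610000 N, A₂E₂ = 373200000 N, ΣAE = 387800000 N.
δ = PL/ΣAE = -297000·871/387800000 = -0.6671 mm.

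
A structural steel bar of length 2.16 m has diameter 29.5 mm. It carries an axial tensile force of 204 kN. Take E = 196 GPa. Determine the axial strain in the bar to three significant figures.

0.00152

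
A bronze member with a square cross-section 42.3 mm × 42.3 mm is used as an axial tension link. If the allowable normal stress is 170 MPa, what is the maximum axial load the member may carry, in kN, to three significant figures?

A = 1789 mm².
P_max = σ_allow · A = 170 · 1789 = 304200 N = 304.2 kN.

304 kN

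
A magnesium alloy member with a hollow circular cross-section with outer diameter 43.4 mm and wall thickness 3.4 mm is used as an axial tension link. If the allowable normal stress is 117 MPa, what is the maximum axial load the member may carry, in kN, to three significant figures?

50.0 kN

A = 427.3 mm².
P_max = σ_allow · A = 117 · 427.3 = 49990 N = 49.99 kN.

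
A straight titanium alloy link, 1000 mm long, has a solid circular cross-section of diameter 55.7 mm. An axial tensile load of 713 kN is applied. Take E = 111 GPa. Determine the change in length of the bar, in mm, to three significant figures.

2.64 mm

A = 2437 mm².
δ_mech = NL/(AE) = 713000·1000/(2437·111000) = 2.636 mm.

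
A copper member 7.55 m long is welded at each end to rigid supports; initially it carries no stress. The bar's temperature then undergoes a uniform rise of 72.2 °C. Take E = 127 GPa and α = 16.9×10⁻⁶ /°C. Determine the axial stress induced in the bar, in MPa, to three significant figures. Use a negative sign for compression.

Free thermal expansion αLΔT = 16.9e-6 · 7550 · 72.2 = 9.212 mm.
The walls impose strain ε = −(9.212)/7550 = -1.2202e-03; σ = Eε = 127000 · -1.2202e-03 = -155 MPa.

-155 MPa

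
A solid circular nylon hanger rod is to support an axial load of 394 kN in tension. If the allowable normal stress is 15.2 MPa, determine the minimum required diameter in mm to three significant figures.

Required area A ≥ P/σ_allow = 394000/15.2 = 25920 mm².
For a solid circular section, d ≥ √(4A/π) = 181.7 mm.

182 mm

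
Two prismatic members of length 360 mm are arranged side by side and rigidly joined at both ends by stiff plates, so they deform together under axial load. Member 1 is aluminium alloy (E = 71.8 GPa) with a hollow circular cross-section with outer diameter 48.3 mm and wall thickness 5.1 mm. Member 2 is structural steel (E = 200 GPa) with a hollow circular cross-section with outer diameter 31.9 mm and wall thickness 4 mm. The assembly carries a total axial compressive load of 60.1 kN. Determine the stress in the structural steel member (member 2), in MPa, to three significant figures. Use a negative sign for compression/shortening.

-100 MPa

A_1 = 692.2 mm².
A_2 = 350.6 mm².
Equal strain + equilibrium ⇒ each member carries load in proportion to AE: A₁E₁ = 49700000 N, A₂E₂ = 70120000 N, ΣAE = 119800000 N.
σ₂ = P·E₂/ΣAE = -60100·200000/119800000 = -100.3 MPa.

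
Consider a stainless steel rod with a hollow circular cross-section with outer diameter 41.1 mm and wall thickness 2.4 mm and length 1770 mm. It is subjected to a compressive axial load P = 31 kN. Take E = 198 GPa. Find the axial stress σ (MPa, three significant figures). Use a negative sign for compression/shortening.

-106 MPa

A = 291.8 mm².
σ = N/A = -31000/291.8 = -106.2 MPa.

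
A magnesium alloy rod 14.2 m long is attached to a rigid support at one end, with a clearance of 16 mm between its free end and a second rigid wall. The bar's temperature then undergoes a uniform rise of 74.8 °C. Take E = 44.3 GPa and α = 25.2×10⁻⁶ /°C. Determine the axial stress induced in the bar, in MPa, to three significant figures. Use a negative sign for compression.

-33.6 MPa

Free thermal expansion αLΔT = 25.2e-6 · 14200 · 74.8 = 26.77 mm.
The walls engage after the gap closes; constrained expansion = 26.77 − 16 = 10.77 mm.
The walls impose strain ε = −(10.77)/14200 = -7.5820e-04; σ = Eε = 44300 · -7.5820e-04 = -33.59 MPa.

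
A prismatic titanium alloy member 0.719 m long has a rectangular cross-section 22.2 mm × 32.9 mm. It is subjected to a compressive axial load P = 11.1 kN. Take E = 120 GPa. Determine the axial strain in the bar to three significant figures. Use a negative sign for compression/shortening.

-1.27e-04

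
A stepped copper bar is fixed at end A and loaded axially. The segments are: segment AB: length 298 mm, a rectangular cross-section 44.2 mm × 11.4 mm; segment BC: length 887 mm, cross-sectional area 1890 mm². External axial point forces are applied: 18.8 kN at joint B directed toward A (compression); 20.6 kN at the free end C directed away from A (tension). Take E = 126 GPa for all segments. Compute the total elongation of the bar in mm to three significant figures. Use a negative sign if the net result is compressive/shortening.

0.0852 mm

Internal axial forces (sectioning from the free end, tension +): N_BC = 20.6 kN, N_AB = 1.8 kN.
A_AB = 503.9 mm².
δ_AB = 1800·298/(503.9·126000) = 0.008449 mm
δ_BC = 20600·887/(1890·126000) = 0.07673 mm
δ = Σδ_i = 0.08518 mm.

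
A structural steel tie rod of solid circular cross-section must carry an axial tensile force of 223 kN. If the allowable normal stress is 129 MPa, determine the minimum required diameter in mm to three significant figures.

Required area A ≥ P/σ_allow = 223000/129 = 1729 mm².
For a solid circular section, d ≥ √(4A/π) = 46.92 mm.

46.9 mm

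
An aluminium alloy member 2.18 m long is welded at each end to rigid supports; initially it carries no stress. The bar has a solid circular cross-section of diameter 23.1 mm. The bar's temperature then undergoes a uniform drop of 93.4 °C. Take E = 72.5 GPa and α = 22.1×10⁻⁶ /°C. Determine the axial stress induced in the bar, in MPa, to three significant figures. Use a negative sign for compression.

150 MPa

Free thermal expansion αLΔT = 22.1e-6 · 2180 · -93.4 = -4.5 mm.
The walls impose strain ε = −(-4.5)/2180 = 2.0641e-03; σ = Eε = 72500 · 2.0641e-03 = 149.7 MPa.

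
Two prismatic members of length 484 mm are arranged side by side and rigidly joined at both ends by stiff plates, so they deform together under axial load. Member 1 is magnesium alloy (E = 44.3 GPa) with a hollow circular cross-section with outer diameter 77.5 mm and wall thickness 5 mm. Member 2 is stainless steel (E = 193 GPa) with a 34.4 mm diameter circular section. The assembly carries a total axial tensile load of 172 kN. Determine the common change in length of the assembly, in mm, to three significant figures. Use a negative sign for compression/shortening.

0.362 mm

A_1 = 1139 mm².
A_2 = 929.4 mm².
Equal strain + equilibrium ⇒ each member carries load in proportion to AE: A₁E₁ = 50450000 N, A₂E₂ = 179400000 N, ΣAE = 229800000 N.
δ = PL/ΣAE = 172000·484/229800000 = 0.3622 mm.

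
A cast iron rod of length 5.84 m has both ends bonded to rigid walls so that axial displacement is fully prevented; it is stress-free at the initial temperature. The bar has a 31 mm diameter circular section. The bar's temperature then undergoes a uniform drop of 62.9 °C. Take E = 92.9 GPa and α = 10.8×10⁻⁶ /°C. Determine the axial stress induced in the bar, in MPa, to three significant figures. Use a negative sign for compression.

63.1 MPa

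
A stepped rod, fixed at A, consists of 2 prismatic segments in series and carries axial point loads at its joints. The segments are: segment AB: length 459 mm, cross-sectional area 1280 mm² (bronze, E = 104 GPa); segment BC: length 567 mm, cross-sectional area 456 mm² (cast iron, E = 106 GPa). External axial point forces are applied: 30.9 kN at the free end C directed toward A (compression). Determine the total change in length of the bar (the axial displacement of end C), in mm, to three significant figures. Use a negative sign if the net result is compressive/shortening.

Internal axial forces (sectioning from the free end, tension +): N_BC = -30.9 kN, N_AB = -30.9 kN.
δ_AB = -30900·459/(1280·104000) = -0.1065 mm
δ_BC = -30900·567/(456·106000) = -0.3625 mm
δ = Σδ_i = -0.469 mm.

-0.469 mm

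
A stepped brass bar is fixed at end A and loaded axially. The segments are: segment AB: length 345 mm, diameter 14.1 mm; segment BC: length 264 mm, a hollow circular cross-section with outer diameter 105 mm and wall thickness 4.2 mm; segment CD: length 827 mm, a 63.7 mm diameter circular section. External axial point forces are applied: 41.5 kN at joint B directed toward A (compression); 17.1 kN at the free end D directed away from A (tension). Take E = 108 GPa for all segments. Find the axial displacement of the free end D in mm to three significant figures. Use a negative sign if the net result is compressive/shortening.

-0.427 mm

Internal axial forces (sectioning from the free end, tension +): N_CD = 17.1 kN, N_BC = 17.1 kN, N_AB = -24.4 kN.
A_AB = 156.1 mm².
A_BC = 1330 mm².
A_CD = 3187 mm².
δ_AB = -24400·345/(156.1·108000) = -0.4992 mm
δ_BC = 17100·264/(1330·108000) = 0.03143 mm
δ_CD = 17100·827/(3187·108000) = 0.04109 mm
δ = Σδ_i = -0.4267 mm.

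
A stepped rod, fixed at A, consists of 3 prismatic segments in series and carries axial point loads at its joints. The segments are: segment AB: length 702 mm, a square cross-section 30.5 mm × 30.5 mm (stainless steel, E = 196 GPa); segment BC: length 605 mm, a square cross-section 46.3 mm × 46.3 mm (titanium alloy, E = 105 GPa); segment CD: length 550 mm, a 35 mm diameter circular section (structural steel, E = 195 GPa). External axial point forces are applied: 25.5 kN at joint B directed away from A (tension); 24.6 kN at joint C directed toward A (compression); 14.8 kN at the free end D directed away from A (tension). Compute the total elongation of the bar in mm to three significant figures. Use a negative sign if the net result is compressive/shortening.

0.0775 mm

Internal axial forces (sectioning from the free end, tension +): N_CD = 14.8 kN, N_BC = -9.8 kN, N_AB = 15.7 kN.
A_AB = 930.2 mm².
A_BC = 2144 mm².
A_CD = 962.1 mm².
δ_AB = 15700·702/(930.2·196000) = 0.06045 mm
δ_BC = -9800·605/(2144·105000) = -0.02634 mm
δ_CD = 14800·550/(962.1·195000) = 0.04339 mm
δ = Σδ_i = 0.07749 mm.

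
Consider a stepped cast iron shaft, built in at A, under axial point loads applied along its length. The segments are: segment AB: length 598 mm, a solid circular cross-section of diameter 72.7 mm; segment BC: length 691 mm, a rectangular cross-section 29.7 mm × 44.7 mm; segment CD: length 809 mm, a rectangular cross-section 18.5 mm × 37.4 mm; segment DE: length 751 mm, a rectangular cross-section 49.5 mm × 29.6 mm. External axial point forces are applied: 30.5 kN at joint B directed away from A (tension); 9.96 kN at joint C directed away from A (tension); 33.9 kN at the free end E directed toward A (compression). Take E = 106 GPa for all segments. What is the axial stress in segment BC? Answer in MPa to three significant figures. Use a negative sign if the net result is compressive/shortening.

Internal axial forces (sectioning from the free end, tension +): N_DE = -33.9 kN, N_CD = -33.9 kN, N_BC = -23.94 kN, N_AB = 6.56 kN.
A_BC = 1328 mm².
σ_BC = N_BC/A_BC = -23940/1328 = -18.03 MPa.

-18.0 MPa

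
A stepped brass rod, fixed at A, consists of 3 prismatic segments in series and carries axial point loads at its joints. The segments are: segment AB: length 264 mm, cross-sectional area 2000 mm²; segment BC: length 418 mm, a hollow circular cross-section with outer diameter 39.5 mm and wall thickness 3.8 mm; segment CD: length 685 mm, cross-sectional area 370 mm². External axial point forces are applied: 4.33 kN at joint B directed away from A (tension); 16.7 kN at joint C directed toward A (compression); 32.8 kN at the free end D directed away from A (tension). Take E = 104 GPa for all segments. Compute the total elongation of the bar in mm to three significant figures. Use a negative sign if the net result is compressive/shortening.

Internal axial forces (sectioning from the free end, tension +): N_CD = 32.8 kN, N_BC = 16.1 kN, N_AB = 20.43 kN.
A_BC = 426.2 mm².
δ_AB = 20430·264/(2000·104000) = 0.02593 mm
δ_BC = 16100·418/(426.2·104000) = 0.1518 mm
δ_CD = 32800·685/(370·104000) = 0.5839 mm
δ = Σδ_i = 0.7617 mm.

0.762 mm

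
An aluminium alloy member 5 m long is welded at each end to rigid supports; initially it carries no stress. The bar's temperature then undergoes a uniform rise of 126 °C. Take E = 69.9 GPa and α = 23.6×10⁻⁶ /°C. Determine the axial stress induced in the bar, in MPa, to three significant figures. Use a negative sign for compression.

Free thermal expansion αLΔT = 23.6e-6 · 5000 · 126 = 14.87 mm.
The walls impose strain ε = −(14.87)/5000 = -2.9736e-03; σ = Eε = 69900 · -2.9736e-03 = -207.9 MPa.

-208 MPa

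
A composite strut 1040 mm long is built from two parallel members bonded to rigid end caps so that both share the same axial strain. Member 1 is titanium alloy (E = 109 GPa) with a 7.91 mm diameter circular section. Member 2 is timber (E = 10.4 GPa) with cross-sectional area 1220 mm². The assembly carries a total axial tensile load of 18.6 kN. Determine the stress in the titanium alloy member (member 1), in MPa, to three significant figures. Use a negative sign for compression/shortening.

112 MPa

A_1 = 49.14 mm².
Equal strain + equilibrium ⇒ each member carries load in proportion to AE: A₁E₁ = 5356000 N, A₂E₂ = 12690000 N, ΣAE = 18040000 N.
σ₁ = P·E₁/ΣAE = 18600·109000/18040000 = 112.4 MPa.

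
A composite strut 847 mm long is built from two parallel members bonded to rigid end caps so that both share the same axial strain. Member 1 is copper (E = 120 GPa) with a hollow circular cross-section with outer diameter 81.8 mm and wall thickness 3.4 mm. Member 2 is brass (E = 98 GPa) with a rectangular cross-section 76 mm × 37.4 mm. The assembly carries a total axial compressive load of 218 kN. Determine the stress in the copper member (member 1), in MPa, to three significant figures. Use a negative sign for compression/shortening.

A_1 = 837.4 mm².
A_2 = 2842 mm².
Equal strain + equilibrium ⇒ each member carries load in proportion to AE: A₁E₁ = 100500000 N, A₂E₂ = 278600000 N, ΣAE = 379000000 N.
σ₁ = P·E₁/ΣAE = -218000·120000/379000000 = -69.02 MPa.

-69.0 MPa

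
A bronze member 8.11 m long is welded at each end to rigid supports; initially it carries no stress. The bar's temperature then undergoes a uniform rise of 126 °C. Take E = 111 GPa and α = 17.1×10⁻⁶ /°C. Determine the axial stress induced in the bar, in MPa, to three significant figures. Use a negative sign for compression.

Free thermal expansion αLΔT = 17.1e-6 · 8110 · 126 = 17.47 mm.
The walls impose strain ε = −(17.47)/8110 = -2.1546e-03; σ = Eε = 111000 · -2.1546e-03 = -239.2 MPa.

-239 MPa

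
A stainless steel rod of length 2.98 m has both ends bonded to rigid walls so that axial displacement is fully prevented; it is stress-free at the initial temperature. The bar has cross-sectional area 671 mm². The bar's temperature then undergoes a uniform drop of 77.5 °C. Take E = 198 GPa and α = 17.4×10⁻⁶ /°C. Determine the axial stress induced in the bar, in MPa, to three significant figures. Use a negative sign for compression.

Free thermal expansion αLΔT = 17.4e-6 · 2980 · -77.5 = -4.019 mm.
The walls impose strain ε = −(-4.019)/2980 = 1.3485e-03; σ = Eε = 198000 · 1.3485e-03 = 267 MPa.

267 MPa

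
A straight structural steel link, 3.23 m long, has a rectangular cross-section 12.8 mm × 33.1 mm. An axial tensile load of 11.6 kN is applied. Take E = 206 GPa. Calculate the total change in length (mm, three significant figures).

A = 423.7 mm².
δ_mech = NL/(AE) = 11600·3230/(423.7·206000) = 0.4293 mm.

0.429 mm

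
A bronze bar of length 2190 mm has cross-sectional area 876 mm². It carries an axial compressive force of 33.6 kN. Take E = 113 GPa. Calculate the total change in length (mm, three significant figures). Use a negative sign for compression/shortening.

δ_mech = NL/(AE) = -33600·2190/(876·113000) = -0.7434 mm.

-0.743 mm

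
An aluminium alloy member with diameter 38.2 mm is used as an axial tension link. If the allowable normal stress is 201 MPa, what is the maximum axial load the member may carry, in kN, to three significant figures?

A = 1146 mm².
P_max = σ_allow · A = 201 · 1146 = 230400 N = 230.4 kN.

230 kN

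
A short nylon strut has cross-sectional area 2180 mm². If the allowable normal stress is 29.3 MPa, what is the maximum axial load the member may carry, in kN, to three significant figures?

P_max = σ_allow · A = 29.3 · 2180 = 63870 N = 63.87 kN.

63.9 kN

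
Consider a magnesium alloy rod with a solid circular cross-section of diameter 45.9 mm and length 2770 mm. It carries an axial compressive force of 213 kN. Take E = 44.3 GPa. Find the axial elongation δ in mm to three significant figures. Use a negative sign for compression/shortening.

-8.05 mm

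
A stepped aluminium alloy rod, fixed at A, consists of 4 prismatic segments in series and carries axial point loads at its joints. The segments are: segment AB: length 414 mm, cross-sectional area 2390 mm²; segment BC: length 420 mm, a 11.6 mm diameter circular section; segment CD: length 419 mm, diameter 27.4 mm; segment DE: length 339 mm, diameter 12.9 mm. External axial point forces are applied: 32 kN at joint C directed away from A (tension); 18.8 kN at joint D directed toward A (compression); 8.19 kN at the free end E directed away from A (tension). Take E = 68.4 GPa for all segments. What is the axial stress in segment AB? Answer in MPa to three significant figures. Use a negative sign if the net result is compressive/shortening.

Internal axial forces (sectioning from the free end, tension +): N_DE = 8.19 kN, N_CD = -10.61 kN, N_BC = 21.39 kN, N_AB = 21.39 kN.
σ_AB = N_AB/A_AB = 21390/2390 = 8.95 MPa.

8.95 MPa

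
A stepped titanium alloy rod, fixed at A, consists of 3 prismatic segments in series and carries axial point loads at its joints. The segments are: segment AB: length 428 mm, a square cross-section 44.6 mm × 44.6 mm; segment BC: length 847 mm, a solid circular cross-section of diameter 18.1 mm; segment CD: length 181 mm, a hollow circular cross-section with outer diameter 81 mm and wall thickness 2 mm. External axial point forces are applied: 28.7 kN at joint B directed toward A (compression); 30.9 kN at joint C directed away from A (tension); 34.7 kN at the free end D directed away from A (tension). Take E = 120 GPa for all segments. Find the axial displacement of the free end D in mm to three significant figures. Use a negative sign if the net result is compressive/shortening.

1.97 mm

Internal axial forces (sectioning from the free end, tension +): N_CD = 34.7 kN, N_BC = 65.6 kN, N_AB = 36.9 kN.
A_AB = 1989 mm².
A_BC = 257.3 mm².
A_CD = 496.4 mm².
δ_AB = 36900·428/(1989·120000) = 0.06616 mm
δ_BC = 65600·847/(257.3·120000) = 1.8 mm
δ_CD = 34700·181/(496.4·120000) = 0.1054 mm
δ = Σδ_i = 1.971 mm.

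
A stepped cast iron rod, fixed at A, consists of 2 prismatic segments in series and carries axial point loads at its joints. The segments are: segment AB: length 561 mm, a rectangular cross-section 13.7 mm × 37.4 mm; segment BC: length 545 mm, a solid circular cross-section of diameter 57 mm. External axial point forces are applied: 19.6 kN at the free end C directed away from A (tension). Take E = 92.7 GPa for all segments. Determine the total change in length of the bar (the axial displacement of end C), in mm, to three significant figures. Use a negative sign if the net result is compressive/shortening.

Internal axial forces (sectioning from the free end, tension +): N_BC = 19.6 kN, N_AB = 19.6 kN.
A_AB = 512.4 mm².
A_BC = 2552 mm².
δ_AB = 19600·561/(512.4·92700) = 0.2315 mm
δ_BC = 19600·545/(2552·92700) = 0.04516 mm
δ = Σδ_i = 0.2767 mm.

0.277 mm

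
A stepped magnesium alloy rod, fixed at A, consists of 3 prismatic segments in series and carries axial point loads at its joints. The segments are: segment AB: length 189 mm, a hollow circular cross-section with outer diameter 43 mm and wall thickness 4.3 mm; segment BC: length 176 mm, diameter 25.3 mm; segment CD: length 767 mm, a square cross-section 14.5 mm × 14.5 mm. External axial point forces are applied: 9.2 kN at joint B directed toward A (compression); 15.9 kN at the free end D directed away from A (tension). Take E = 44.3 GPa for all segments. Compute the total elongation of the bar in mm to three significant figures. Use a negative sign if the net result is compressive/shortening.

Internal axial forces (sectioning from the free end, tension +): N_CD = 15.9 kN, N_BC = 15.9 kN, N_AB = 6.7 kN.
A_AB = 522.8 mm².
A_BC = 502.7 mm².
A_CD = 210.2 mm².
δ_AB = 6700·189/(522.8·44300) = 0.05468 mm
δ_BC = 15900·176/(502.7·44300) = 0.1257 mm
δ_CD = 15900·767/(210.2·44300) = 1.309 mm
δ = Σδ_i = 1.49 mm.

1.49 mm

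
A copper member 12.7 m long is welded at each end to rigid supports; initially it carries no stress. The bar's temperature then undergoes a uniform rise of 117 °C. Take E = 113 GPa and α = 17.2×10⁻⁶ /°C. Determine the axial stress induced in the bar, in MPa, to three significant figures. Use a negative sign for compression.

-227 MPa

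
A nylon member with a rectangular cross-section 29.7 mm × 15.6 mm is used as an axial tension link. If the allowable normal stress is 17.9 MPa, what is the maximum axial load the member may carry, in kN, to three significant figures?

8.29 kN

A = 463.3 mm².
P_max = σ_allow · A = 17.9 · 463.3 = 8293 N = 8.293 kN.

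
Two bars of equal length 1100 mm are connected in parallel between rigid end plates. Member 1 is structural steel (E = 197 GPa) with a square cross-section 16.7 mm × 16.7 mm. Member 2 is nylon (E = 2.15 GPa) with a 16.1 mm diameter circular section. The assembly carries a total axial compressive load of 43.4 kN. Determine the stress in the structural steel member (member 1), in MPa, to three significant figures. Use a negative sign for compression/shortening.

-154 MPa

A_1 = 278.9 mm².
A_2 = 203.6 mm².
Equal strain + equilibrium ⇒ each member carries load in proportion to AE: A₁E₁ = 54940000 N, A₂E₂ = 437700 N, ΣAE = 55380000 N.
σ₁ = P·E₁/ΣAE = -43400·197000/55380000 = -154.4 MPa.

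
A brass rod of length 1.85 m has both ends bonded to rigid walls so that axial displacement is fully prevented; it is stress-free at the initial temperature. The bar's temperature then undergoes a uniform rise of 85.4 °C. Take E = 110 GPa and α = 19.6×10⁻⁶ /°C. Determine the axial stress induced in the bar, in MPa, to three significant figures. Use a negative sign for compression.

-184 MPa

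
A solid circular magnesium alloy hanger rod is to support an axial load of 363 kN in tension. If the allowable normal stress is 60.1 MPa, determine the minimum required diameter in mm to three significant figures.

87.7 mm

Required area A ≥ P/σ_allow = 363000/60.1 = 6040 mm².
For a solid circular section, d ≥ √(4A/π) = 87.69 mm.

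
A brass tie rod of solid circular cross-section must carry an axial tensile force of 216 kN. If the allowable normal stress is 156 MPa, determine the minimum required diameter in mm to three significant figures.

42.0 mm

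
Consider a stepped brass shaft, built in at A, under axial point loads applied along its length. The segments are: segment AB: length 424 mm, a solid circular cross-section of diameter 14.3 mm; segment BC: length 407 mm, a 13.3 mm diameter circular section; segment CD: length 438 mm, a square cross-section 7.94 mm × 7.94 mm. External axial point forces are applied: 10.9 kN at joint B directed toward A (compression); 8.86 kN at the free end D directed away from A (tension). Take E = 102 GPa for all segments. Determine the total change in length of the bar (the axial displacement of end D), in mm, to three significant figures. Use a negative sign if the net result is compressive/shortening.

0.805 mm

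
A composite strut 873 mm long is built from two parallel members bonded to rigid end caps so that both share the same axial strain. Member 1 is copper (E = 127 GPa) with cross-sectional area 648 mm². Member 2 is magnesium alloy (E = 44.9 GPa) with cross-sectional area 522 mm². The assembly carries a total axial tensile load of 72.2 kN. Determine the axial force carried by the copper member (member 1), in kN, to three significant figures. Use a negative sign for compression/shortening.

56.2 kN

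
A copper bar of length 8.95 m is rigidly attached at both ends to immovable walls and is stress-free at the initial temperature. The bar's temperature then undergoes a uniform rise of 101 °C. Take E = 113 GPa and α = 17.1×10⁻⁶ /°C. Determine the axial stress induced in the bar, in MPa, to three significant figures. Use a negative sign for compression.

-195 MPa

Free thermal expansion αLΔT = 17.1e-6 · 8950 · 101 = 15.46 mm.
The walls impose strain ε = −(15.46)/8950 = -1.7271e-03; σ = Eε = 113000 · -1.7271e-03 = -195.2 MPa.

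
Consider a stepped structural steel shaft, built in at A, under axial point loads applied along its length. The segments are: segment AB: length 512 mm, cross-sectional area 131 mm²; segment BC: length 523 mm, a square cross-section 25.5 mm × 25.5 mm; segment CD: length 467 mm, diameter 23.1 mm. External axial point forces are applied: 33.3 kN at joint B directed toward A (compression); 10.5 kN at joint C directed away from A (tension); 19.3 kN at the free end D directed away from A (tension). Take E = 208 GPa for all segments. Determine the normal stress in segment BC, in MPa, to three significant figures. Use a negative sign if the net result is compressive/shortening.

Internal axial forces (sectioning from the free end, tension +): N_CD = 19.3 kN, N_BC = 29.8 kN, N_AB = -3.5 kN.
A_BC = 650.2 mm².
σ_BC = N_BC/A_BC = 29800/650.2 = 45.83 MPa.

45.8 MPa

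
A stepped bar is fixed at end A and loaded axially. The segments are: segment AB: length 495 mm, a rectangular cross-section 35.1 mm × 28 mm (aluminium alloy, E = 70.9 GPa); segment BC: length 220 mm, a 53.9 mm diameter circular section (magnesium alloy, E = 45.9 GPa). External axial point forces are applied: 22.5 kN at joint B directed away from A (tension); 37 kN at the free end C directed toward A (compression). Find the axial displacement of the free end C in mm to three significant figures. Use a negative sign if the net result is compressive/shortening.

Internal axial forces (sectioning from the free end, tension +): N_BC = -37 kN, N_AB = -14.5 kN.
A_AB = 982.8 mm².
A_BC = 2282 mm².
δ_AB = -14500·495/(982.8·70900) = -0.103 mm
δ_BC = -37000·220/(2282·45900) = -0.07772 mm
δ = Σδ_i = -0.1807 mm.

-0.181 mm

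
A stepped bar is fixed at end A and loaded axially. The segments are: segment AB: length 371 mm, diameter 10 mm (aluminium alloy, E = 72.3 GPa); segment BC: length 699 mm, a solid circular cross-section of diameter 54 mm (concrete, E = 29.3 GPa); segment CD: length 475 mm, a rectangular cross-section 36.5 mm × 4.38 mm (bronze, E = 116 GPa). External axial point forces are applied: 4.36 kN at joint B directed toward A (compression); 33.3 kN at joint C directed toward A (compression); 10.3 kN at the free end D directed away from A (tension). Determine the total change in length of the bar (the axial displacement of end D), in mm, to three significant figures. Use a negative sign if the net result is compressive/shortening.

Internal axial forces (sectioning from the free end, tension +): N_CD = 10.3 kN, N_BC = -23 kN, N_AB = -27.36 kN.
A_AB = 78.54 mm².
A_BC = 2290 mm².
A_CD = 159.9 mm².
δ_AB = -27360·371/(78.54·72300) = -1.788 mm
δ_BC = -23000·699/(2290·29300) = -0.2396 mm
δ_CD = 10300·475/(159.9·116000) = 0.2638 mm
δ = Σδ_i = -1.763 mm.

-1.76 mm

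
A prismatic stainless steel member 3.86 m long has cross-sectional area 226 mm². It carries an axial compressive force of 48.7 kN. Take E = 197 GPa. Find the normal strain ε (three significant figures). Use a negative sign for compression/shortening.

-0.00109

σ = N/A = -215.5 MPa; ε = σ/E = -215.5/197000 = -1.094e-03.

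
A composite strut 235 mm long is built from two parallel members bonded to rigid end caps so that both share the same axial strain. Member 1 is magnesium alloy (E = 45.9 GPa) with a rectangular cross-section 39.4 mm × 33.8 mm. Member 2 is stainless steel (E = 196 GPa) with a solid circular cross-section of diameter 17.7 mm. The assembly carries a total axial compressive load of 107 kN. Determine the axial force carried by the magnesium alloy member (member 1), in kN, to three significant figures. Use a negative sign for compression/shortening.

-59.8 kN

A_1 = 1332 mm².
A_2 = 246.1 mm².
Equal strain + equilibrium ⇒ each member carries load in proportion to AE: A₁E₁ = 61130000 N, A₂E₂ = 48230000 N, ΣAE = 109400000 N.
F₁ = P·A₁E₁/ΣAE = -107000·61130000/109400000 = -59810 N.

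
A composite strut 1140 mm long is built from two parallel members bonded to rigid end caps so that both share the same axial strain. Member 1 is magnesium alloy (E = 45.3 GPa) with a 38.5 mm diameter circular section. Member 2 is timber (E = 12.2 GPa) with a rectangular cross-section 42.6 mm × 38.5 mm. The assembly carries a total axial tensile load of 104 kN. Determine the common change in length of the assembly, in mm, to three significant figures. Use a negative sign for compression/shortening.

1.63 mm

A_1 = 1164 mm².
A_2 = 1640 mm².
Equal strain + equilibrium ⇒ each member carries load in proportion to AE: A₁E₁ = 52740000 N, A₂E₂ = 20010000 N, ΣAE = 72750000 N.
δ = PL/ΣAE = 104000·1140/72750000 = 1.63 mm.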